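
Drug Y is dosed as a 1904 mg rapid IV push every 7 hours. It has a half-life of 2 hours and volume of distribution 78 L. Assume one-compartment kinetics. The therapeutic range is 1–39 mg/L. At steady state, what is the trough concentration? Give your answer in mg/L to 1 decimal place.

τ/t½ = 7/2 ≈ 3.5, so fraction remaining f = (1/2)^(7/2) ≈ 0.0884.
Single-dose peak C₀ = D/Vd = 1904/78 ≈ 24.410 mg/L.
Steady-state trough Cmin,ss = C₀·f/(1−f) ≈ 24.410 × 0.0884/0.9116 ≈ 2.367 mg/L.
Trough 2.4 mg/L vs MEC 1 mg/L: adequate.

2.4 mg/L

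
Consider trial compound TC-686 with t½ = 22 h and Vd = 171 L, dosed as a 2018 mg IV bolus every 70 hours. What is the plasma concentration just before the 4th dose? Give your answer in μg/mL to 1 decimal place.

1.5 μg/mL

f = (1/2)^(τ/t½) = (1/2)^(70/22) ≈ 0.1102.
C₀ = D/Vd = 2018/171 ≈ 11.801 μg/mL.
Before the 4th dose, 3 doses have been given. Superposition: Cmin = C₀·(f + f² + … + f^3).
≈ 11.801 × (0.1102 + 0.0121 + 0.0013) ≈ 11.801 × 0.1236 ≈ 1.459 μg/mL.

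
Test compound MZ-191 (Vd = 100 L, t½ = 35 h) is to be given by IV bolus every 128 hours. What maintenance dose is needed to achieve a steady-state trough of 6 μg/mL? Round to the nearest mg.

τ/t½ = 128/35 ≈ 3.6571, so f = (1/2)^(128/35) ≈ 0.079267.
Cmin,ss = (D/Vd)·f/(1−f), so D = Cmin,ss·Vd·(1−f)/f.
D = 6 × 100 × (1−f)/f ≈ 6 × 100 × 11.61559 ≈ 6969.35 mg.

6969 mg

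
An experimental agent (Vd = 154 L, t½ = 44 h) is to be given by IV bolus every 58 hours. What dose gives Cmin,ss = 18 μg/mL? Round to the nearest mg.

4140 mg

τ/t½ = 58/44 ≈ 1.3182, so f = (1/2)^(58/44) ≈ 0.401040.
Cmin,ss = (D/Vd)·f/(1−f), so D = Cmin,ss·Vd·(1−f)/f.
D = 18 × 154 × (1−f)/f ≈ 18 × 154 × 1.49352 ≈ 4140.04 mg.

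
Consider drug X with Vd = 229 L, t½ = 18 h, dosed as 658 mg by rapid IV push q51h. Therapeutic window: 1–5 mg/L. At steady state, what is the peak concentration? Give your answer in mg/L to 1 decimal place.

Over one 51-h interval, 51/18 ≈ 2.8333 half-lives elapse, leaving f ≈ 0.1403 of each dose.
At steady state, accumulation factor R = 1/(1 − e^(−kτ)) ≈ 1.1632.
Single-dose peak C₀ = D/Vd = 658/229 ≈ 2.873 mg/L.
Steady-state peak Cmax,ss = C₀·R ≈ 2.873 × 1.1632 ≈ 3.342 mg/L.
Peak 3.3 mg/L vs MTC 5 mg/L: below toxic threshold.

3.3 mg/L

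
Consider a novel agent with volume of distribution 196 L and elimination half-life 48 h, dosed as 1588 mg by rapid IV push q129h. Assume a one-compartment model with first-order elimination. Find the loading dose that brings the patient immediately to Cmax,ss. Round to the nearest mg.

f = (1/2)^(129/48) ≈ 0.155232; accumulation ratio R = 1/(1−f) ≈ 1.18376.
Loading dose to hit Cmax,ss on first dose: D_load = D_maint·R ≈ 1588 × 1.18376 ≈ 1879.81 mg.

1880 mg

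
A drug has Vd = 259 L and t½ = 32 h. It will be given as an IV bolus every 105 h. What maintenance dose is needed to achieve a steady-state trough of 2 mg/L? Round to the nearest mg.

τ/t½ = 105/32 ≈ 3.2812, so f = (1/2)^(105/32) ≈ 0.102860.
Cmin,ss = (D/Vd)·f/(1−f), so D = Cmin,ss·Vd·(1−f)/f.
D = 2 × 259 × (1−f)/f ≈ 2 × 259 × 8.72195 ≈ 4517.97 mg.

4518 mg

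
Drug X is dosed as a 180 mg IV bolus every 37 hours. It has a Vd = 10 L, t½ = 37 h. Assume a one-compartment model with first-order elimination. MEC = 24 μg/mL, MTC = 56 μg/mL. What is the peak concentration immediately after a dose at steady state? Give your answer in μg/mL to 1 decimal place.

36.0 μg/mL

τ = 37 h = 1 half-life, so f = (1/2)^1 = 0.5.
At steady state, R = 1/(1 − 0.5) = 2/1.
Single-dose peak C₀ = D/Vd = 180/10 = 18 μg/mL.
Steady-state peak Cmax,ss = C₀·R = 18 × 2/1 ≈ 36.000 μg/mL.
Peak 36.0 μg/mL vs MTC 56 μg/mL: below toxic threshold.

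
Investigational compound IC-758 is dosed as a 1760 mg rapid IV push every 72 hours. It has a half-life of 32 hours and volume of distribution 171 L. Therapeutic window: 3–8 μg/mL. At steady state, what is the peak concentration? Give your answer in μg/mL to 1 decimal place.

13.0 μg/mL

τ/t½ = 72/32 ≈ 2.25, so fraction remaining f = (1/2)^(72/32) ≈ 0.2102.
At steady state, accumulation factor R = 1/(1 − e^(−kτ)) ≈ 1.2661.
Each bolus raises the concentration by D/Vd = 1760/171 ≈ 10.292 μg/mL.
Cmax,ss = C₀/(1 − f) ≈ 10.292/0.7898 ≈ 13.031 μg/mL.
Peak 13.0 μg/mL vs MTC 8 μg/mL: exceeds toxic threshold.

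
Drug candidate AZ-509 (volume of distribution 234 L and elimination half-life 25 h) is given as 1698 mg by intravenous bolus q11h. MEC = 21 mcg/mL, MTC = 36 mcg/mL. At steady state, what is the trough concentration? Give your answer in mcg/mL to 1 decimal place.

Over one 11-h interval, 11/25 ≈ 0.44 half-lives elapse, leaving f ≈ 0.7371 of each dose.
Accumulation ratio R = 1/(1 − f) ≈ 1/0.2629 ≈ 3.8037.
Single-dose peak C₀ = D/Vd = 1698/234 ≈ 7.256 mcg/mL.
Steady-state peak Cmax,ss = C₀·R ≈ 7.256 × 3.8037 ≈ 27.600 mcg/mL.
One interval later, Cmin,ss = Cmax,ss·e^(−kτ) ≈ 27.600 × 0.7371 ≈ 20.344 mcg/mL.
Trough 20.3 mcg/mL vs MEC 21 mcg/mL: subtherapeutic.

20.3 mcg/mL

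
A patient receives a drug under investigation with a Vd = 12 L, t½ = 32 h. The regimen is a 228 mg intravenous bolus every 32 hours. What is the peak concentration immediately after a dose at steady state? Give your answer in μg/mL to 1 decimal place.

38.0 μg/mL

The dosing interval is 1 half-life, so f = 2^(−1) = 0.5.
At steady state, R = 1/(1 − 0.5) = 2/1.
Single-dose peak C₀ = D/Vd = 228/12 = 19 μg/mL.
Steady-state peak Cmax,ss = C₀·R = 19 × 2/1 ≈ 38.000 μg/mL.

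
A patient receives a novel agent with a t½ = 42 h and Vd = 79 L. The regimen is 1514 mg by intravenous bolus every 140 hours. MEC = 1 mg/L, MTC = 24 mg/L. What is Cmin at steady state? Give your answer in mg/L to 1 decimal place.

Over one 140-h interval, 140/42 ≈ 3.3333 half-lives elapse, leaving f ≈ 0.0992 of each dose.
Each bolus raises the concentration by D/Vd = 1514/79 ≈ 19.165 mg/L.
Steady-state trough Cmin,ss = C₀·f/(1−f) ≈ 19.165 × 0.0992/0.9008 ≈ 2.111 mg/L.
Trough 2.1 mg/L vs MEC 1 mg/L: adequate.

2.1 mg/L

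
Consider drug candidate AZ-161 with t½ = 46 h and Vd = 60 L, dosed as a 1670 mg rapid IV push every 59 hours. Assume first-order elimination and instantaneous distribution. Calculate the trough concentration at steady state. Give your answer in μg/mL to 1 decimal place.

Over one 59-h interval, 59/46 ≈ 1.2826 half-lives elapse, leaving f ≈ 0.4111 of each dose.
Single-dose peak C₀ = D/Vd = 1670/60 ≈ 27.833 μg/mL.
Steady-state trough Cmin,ss = C₀·f/(1−f) ≈ 27.833 × 0.4111/0.5889 ≈ 19.430 μg/mL.

19.4 μg/mL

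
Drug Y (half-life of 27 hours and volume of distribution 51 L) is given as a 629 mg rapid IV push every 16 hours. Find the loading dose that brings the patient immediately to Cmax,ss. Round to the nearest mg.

1867 mg

f = (1/2)^(16/27) ≈ 0.663150; accumulation ratio R = 1/(1−f) ≈ 2.96868.
Loading dose to hit Cmax,ss on first dose: D_load = D_maint·R ≈ 629 × 2.96868 ≈ 1867.30 mg.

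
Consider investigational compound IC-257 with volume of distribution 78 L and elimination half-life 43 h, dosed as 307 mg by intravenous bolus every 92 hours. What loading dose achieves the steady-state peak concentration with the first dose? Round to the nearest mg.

f = (1/2)^(92/43) ≈ 0.226953; accumulation ratio R = 1/(1−f) ≈ 1.29358.
Loading dose to hit Cmax,ss on first dose: D_load = D_maint·R ≈ 307 × 1.29358 ≈ 397.13 mg.

397 mg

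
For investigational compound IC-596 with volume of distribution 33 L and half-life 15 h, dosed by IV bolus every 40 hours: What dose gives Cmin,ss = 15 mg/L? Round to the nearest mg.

τ/t½ = 40/15 ≈ 2.6667, so f = (1/2)^(40/15) ≈ 0.157490.
Cmin,ss = (D/Vd)·f/(1−f), so D = Cmin,ss·Vd·(1−f)/f.
D = 15 × 33 × (1−f)/f ≈ 15 × 33 × 5.34961 ≈ 2648.06 mg.

2648 mg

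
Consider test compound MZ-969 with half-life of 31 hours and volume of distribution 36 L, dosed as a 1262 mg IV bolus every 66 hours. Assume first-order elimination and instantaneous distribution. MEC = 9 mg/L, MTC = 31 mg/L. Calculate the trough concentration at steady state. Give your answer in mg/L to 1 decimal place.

10.4 mg/L

Over one 66-h interval, 66/31 ≈ 2.129 half-lives elapse, leaving f ≈ 0.2286 of each dose.
Each bolus raises the concentration by D/Vd = 1262/36 ≈ 35.056 mg/L.
Steady-state trough Cmin,ss = C₀·f/(1−f) ≈ 35.056 × 0.2286/0.7714 ≈ 10.389 mg/L.
Trough 10.4 mg/L vs MEC 9 mg/L: adequate.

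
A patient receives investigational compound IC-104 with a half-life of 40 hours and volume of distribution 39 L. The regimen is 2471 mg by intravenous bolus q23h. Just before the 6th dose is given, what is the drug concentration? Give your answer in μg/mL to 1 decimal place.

111.8 μg/mL

f = (1/2)^(τ/t½) = (1/2)^(23/40) ≈ 0.6713.
C₀ = D/Vd = 2471/39 ≈ 63.359 μg/mL.
Before the 6th dose, 5 doses have been given. Superposition: Cmin = C₀·(f + f² + … + f^5).
≈ 63.359 × (0.6713 + 0.4506 + 0.3025 + 0.2031 + 0.1363) ≈ 63.359 × 1.7638 ≈ 111.753 μg/mL.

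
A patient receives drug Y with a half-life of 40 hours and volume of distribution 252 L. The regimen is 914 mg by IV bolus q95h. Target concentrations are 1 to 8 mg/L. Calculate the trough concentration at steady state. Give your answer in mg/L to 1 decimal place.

0.9 mg/L

k = ln2/t½ = ln2/40 ≈ 0.017329 h⁻¹; fraction remaining f = e^(−kτ) = e^(−0.017329×95) ≈ 0.1928.
At steady state, accumulation factor R = 1/(1 − e^(−kτ)) ≈ 1.2389.
Each bolus raises the concentration by D/Vd = 914/252 ≈ 3.627 mg/L.
Cmax,ss = C₀/(1 − f) ≈ 3.627/0.8072 ≈ 4.493 mg/L.
Steady-state trough Cmin,ss = Cmax,ss·f ≈ 4.493 × 0.1928 ≈ 0.866 mg/L.
Trough 0.9 mg/L vs MEC 1 mg/L: subtherapeutic.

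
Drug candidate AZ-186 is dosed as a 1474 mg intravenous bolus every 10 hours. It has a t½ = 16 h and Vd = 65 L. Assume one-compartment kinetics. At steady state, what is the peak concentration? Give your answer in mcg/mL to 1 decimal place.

Over one 10-h interval, 10/16 ≈ 0.625 half-lives elapse, leaving f ≈ 0.6484 of each dose.
At steady state, accumulation factor R = 1/(1 − e^(−kτ)) ≈ 2.8441.
Single-dose peak C₀ = D/Vd = 1474/65 ≈ 22.677 mcg/mL.
Cmax,ss = C₀/(1 − f) ≈ 22.677/0.3516 ≈ 64.497 mcg/mL.

64.5 mcg/mL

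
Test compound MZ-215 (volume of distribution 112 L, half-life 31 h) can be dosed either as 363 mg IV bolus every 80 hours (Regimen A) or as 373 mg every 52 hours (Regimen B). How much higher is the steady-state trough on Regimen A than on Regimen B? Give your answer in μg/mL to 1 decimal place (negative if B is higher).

Regimen A: f = (1/2)^(80/31) ≈ 0.1672; Cmin,ss = (363/112)·f/(1−f) ≈ 0.651 μg/mL.
Regimen B: f = (1/2)^(52/31) ≈ 0.3126; Cmin,ss = (373/112)·f/(1−f) ≈ 1.515 μg/mL.
Difference ≈ 0.651 − 1.515 ≈ -0.864 μg/mL.

-0.9 μg/mL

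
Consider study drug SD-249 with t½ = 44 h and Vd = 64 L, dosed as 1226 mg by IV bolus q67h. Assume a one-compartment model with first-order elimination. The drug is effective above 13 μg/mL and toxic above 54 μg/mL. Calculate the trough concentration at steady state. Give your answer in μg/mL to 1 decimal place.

k = ln2/t½ = ln2/44 ≈ 0.015753 h⁻¹; fraction remaining f = e^(−kτ) = e^(−0.015753×67) ≈ 0.3480.
At steady state, accumulation factor R = 1/(1 − e^(−kτ)) ≈ 1.5337.
Single-dose peak C₀ = D/Vd = 1226/64 ≈ 19.156 μg/mL.
Steady-state peak Cmax,ss = C₀·R ≈ 19.156 × 1.5337 ≈ 29.380 μg/mL.
Steady-state trough Cmin,ss = Cmax,ss·f ≈ 29.380 × 0.3480 ≈ 10.224 μg/mL.
Trough 10.2 μg/mL vs MEC 13 μg/mL: subtherapeutic.

10.2 μg/mL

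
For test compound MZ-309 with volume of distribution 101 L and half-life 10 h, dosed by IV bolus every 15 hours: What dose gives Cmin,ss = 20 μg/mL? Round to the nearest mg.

τ/t½ = 15/10 ≈ 1.5, so f = (1/2)^(15/10) ≈ 0.353553.
Cmin,ss = (D/Vd)·f/(1−f), so D = Cmin,ss·Vd·(1−f)/f.
D = 20 × 101 × (1−f)/f ≈ 20 × 101 × 1.82843 ≈ 3693.43 mg.

3693 mg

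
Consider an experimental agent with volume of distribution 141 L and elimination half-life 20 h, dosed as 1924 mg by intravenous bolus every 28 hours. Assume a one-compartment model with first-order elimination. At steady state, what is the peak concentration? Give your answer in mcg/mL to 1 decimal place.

τ/t½ = 28/20 ≈ 1.4, so fraction remaining f = (1/2)^(28/20) ≈ 0.3789.
Accumulation ratio R = 1/(1 − f) ≈ 1/0.6211 ≈ 1.6100.
Each bolus raises the concentration by D/Vd = 1924/141 ≈ 13.645 mcg/mL.
Steady-state peak Cmax,ss = C₀·R ≈ 13.645 × 1.6100 ≈ 21.968 mcg/mL.

22.0 mcg/mL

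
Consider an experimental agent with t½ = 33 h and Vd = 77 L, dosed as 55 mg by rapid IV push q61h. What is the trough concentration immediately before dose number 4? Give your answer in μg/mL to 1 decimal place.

0.3 μg/mL

f = (1/2)^(τ/t½) = (1/2)^(61/33) ≈ 0.2777.
C₀ = D/Vd = 55/77 ≈ 0.714 μg/mL.
Before the 4th dose, 3 doses have been given. Superposition: Cmin = C₀·(f + f² + … + f^3).
≈ 0.714 × (0.2777 + 0.0771 + 0.0214) ≈ 0.714 × 0.3762 ≈ 0.269 μg/mL.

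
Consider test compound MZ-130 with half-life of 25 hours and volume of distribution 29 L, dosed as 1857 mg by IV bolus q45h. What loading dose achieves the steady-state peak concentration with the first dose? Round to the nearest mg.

f = (1/2)^(45/25) ≈ 0.287175; accumulation ratio R = 1/(1−f) ≈ 1.40287.
Loading dose to hit Cmax,ss on first dose: D_load = D_maint·R ≈ 1857 × 1.40287 ≈ 2605.13 mg.

2605 mg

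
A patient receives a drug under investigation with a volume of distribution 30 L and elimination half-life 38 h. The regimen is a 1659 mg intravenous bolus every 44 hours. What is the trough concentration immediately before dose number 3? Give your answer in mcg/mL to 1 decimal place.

f = (1/2)^(τ/t½) = (1/2)^(44/38) ≈ 0.4482.
C₀ = D/Vd = 1659/30 ≈ 55.300 mcg/mL.
Before the 3rd dose, 2 doses have been given. Superposition: Cmin = C₀·(f + f²).
≈ 55.300 × (0.4482 + 0.2009) ≈ 55.300 × 0.6491 ≈ 35.895 mcg/mL.

35.9 mcg/mL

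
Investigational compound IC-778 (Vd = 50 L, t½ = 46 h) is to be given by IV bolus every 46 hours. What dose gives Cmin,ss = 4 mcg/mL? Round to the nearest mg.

200 mg

τ/t½ = 46/46 ≈ 1, so f = (1/2)^(46/46) ≈ 0.500000.
Cmin,ss = (D/Vd)·f/(1−f), so D = Cmin,ss·Vd·(1−f)/f.
D = 4 × 50 × (1−f)/f ≈ 4 × 50 × 1.00000 ≈ 200.00 mg.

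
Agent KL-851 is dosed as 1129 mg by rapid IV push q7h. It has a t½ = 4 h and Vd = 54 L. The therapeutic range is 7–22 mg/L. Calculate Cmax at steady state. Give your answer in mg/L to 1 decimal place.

k = ln2/t½ = ln2/4 ≈ 0.173287 h⁻¹; fraction remaining f = e^(−kτ) = e^(−0.173287×7) ≈ 0.2973.
At steady state, accumulation factor R = 1/(1 − e^(−kτ)) ≈ 1.4231.
Single-dose peak C₀ = D/Vd = 1129/54 ≈ 20.907 mg/L.
Steady-state peak Cmax,ss = C₀·R ≈ 20.907 × 1.4231 ≈ 29.753 mg/L.
Peak 29.8 mg/L vs MTC 22 mg/L: exceeds toxic threshold.

29.8 mg/L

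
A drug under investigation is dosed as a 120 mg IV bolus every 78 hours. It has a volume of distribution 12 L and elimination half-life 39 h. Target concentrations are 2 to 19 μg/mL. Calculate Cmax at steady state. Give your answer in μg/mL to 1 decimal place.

τ = 78 h = 2 half-lives, so f = (1/2)^2 = 0.25.
At steady state, R = 1/(1 − 0.25) = 4/3.
Single-dose peak C₀ = D/Vd = 120/12 = 10 μg/mL.
Steady-state peak Cmax,ss = C₀·R = 10 × 4/3 ≈ 13.333 μg/mL.
Peak 13.3 μg/mL vs MTC 19 μg/mL: below toxic threshold.

13.3 μg/mL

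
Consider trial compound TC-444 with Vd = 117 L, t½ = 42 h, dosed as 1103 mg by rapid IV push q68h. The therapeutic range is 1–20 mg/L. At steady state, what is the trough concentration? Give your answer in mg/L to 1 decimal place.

Over one 68-h interval, 68/42 ≈ 1.619 half-lives elapse, leaving f ≈ 0.3256 of each dose.
At steady state, accumulation factor R = 1/(1 − e^(−kτ)) ≈ 1.4828.
Each bolus raises the concentration by D/Vd = 1103/117 ≈ 9.427 mg/L.
Cmax,ss = C₀/(1 − f) ≈ 9.427/0.6744 ≈ 13.978 mg/L.
Steady-state trough Cmin,ss = Cmax,ss·f ≈ 13.978 × 0.3256 ≈ 4.551 mg/L.
Trough 4.6 mg/L vs MEC 1 mg/L: adequate.

4.6 mg/L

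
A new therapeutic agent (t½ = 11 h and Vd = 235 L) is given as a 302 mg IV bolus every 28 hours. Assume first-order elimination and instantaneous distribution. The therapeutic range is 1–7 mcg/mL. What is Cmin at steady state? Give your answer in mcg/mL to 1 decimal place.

0.3 mcg/mL

k = ln2/t½ = ln2/11 ≈ 0.063013 h⁻¹; fraction remaining f = e^(−kτ) = e^(−0.063013×28) ≈ 0.1713.
At steady state, accumulation factor R = 1/(1 − e^(−kτ)) ≈ 1.2067.
Each bolus raises the concentration by D/Vd = 302/235 ≈ 1.285 mcg/mL.
Steady-state peak Cmax,ss = C₀·R ≈ 1.285 × 1.2067 ≈ 1.551 mcg/mL.
One interval later, Cmin,ss = Cmax,ss·e^(−kτ) ≈ 1.551 × 0.1713 ≈ 0.266 mcg/mL.
Trough 0.3 mcg/mL vs MEC 1 mcg/mL: subtherapeutic.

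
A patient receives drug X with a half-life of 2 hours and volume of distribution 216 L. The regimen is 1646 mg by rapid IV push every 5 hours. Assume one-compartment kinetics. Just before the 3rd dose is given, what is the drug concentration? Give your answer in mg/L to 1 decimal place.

f = (1/2)^(τ/t½) = (1/2)^(5/2) ≈ 0.1768.
C₀ = D/Vd = 1646/216 ≈ 7.620 mg/L.
Before the 3rd dose, 2 doses have been given. Superposition: Cmin = C₀·(f + f²).
≈ 7.620 × (0.1768 + 0.0313) ≈ 7.620 × 0.2081 ≈ 1.586 mg/L.

1.6 mg/L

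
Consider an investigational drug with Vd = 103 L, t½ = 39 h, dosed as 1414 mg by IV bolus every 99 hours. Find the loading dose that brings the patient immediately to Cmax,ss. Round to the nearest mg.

1708 mg

f = (1/2)^(99/39) ≈ 0.172126; accumulation ratio R = 1/(1−f) ≈ 1.20791.
Loading dose to hit Cmax,ss on first dose: D_load = D_maint·R ≈ 1414 × 1.20791 ≈ 1707.98 mg.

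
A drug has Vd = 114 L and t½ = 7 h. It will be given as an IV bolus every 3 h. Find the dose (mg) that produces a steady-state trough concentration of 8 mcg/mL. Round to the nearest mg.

315 mg

τ/t½ = 3/7 ≈ 0.42857, so f = (1/2)^(3/7) ≈ 0.742997.
Cmin,ss = (D/Vd)·f/(1−f), so D = Cmin,ss·Vd·(1−f)/f.
D = 8 × 114 × (1−f)/f ≈ 8 × 114 × 0.34590 ≈ 315.46 mg.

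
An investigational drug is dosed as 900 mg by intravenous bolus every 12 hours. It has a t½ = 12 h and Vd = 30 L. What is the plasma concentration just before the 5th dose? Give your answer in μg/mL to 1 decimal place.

28.1 μg/mL

f = (1/2)^(τ/t½) = (1/2)^(12/12) ≈ 0.5000.
C₀ = D/Vd = 900/30 ≈ 30.000 μg/mL.
Before the 5th dose, 4 doses have been given. Superposition: Cmin = C₀·(f + f² + … + f^4).
≈ 30.000 × (0.5000 + 0.2500 + 0.1250 + 0.0625) ≈ 30.000 × 0.9375 ≈ 28.125 μg/mL.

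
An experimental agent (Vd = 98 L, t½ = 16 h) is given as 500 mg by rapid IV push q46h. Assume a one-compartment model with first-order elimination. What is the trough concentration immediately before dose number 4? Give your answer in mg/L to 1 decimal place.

f = (1/2)^(τ/t½) = (1/2)^(46/16) ≈ 0.1363.
C₀ = D/Vd = 500/98 ≈ 5.102 mg/L.
Before the 4th dose, 3 doses have been given. Superposition: Cmin = C₀·(f + f² + … + f^3).
≈ 5.102 × (0.1363 + 0.0186 + 0.0025) ≈ 5.102 × 0.1574 ≈ 0.803 mg/L.

0.8 mg/L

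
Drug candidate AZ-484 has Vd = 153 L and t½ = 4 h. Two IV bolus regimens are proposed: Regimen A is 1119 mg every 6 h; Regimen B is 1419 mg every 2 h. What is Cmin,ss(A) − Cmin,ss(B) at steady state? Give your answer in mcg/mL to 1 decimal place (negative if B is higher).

-18.4 mcg/mL

Regimen A: f = (1/2)^(6/4) ≈ 0.3536; Cmin,ss = (1119/153)·f/(1−f) ≈ 4.001 mcg/mL.
Regimen B: f = (1/2)^(2/4) ≈ 0.7071; Cmin,ss = (1419/153)·f/(1−f) ≈ 22.390 mcg/mL.
Difference ≈ 4.001 − 22.390 ≈ -18.389 mcg/mL.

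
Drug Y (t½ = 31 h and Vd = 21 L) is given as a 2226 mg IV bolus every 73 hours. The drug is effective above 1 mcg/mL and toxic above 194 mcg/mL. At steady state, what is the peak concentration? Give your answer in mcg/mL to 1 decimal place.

k = ln2/t½ = ln2/31 ≈ 0.022360 h⁻¹; fraction remaining f = e^(−kτ) = e^(−0.022360×73) ≈ 0.1955.
At steady state, accumulation factor R = 1/(1 − e^(−kτ)) ≈ 1.2430.
Single-dose peak C₀ = D/Vd = 2226/21 ≈ 106.000 mcg/mL.
Cmax,ss = C₀/(1 − f) ≈ 106.000/0.8045 ≈ 131.759 mcg/mL.
Peak 131.8 mcg/mL vs MTC 194 mcg/mL: below toxic threshold.

131.8 mcg/mL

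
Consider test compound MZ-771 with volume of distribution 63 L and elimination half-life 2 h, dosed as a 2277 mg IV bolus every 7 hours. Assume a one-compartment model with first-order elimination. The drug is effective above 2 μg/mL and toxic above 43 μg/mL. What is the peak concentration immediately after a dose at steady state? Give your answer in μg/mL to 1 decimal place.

k = ln2/t½ = ln2/2 ≈ 0.346574 h⁻¹; fraction remaining f = e^(−kτ) = e^(−0.346574×7) ≈ 0.0884.
Accumulation ratio R = 1/(1 − f) ≈ 1/0.9116 ≈ 1.0970.
Each bolus raises the concentration by D/Vd = 2277/63 ≈ 36.143 μg/mL.
Steady-state peak Cmax,ss = C₀·R ≈ 36.143 × 1.0970 ≈ 39.649 μg/mL.
Peak 39.6 μg/mL vs MTC 43 μg/mL: below toxic threshold.

39.6 μg/mL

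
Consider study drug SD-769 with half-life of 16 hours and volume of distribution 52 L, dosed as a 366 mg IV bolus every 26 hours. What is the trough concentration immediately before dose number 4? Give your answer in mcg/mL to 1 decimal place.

f = (1/2)^(τ/t½) = (1/2)^(26/16) ≈ 0.3242.
C₀ = D/Vd = 366/52 ≈ 7.038 mcg/mL.
Before the 4th dose, 3 doses have been given. Superposition: Cmin = C₀·(f + f² + … + f^3).
≈ 7.038 × (0.3242 + 0.1051 + 0.0341) ≈ 7.038 × 0.4634 ≈ 3.261 mcg/mL.

3.3 mcg/mL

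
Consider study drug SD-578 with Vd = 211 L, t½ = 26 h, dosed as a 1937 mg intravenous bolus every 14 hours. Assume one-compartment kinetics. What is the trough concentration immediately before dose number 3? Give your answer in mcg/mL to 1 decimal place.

f = (1/2)^(τ/t½) = (1/2)^(14/26) ≈ 0.6885.
C₀ = D/Vd = 1937/211 ≈ 9.180 mcg/mL.
Before the 3rd dose, 2 doses have been given. Superposition: Cmin = C₀·(f + f²).
≈ 9.180 × (0.6885 + 0.4740) ≈ 9.180 × 1.1625 ≈ 10.672 mcg/mL.

10.7 mcg/mL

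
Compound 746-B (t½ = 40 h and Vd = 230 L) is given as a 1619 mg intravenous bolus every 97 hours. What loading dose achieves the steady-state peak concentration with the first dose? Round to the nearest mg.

1989 mg

f = (1/2)^(97/40) ≈ 0.186210; accumulation ratio R = 1/(1−f) ≈ 1.22882.
Loading dose to hit Cmax,ss on first dose: D_load = D_maint·R ≈ 1619 × 1.22882 ≈ 1989.46 mg.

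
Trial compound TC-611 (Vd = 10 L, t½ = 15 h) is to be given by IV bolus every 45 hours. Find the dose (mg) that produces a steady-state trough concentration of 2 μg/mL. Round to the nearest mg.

τ/t½ = 45/15 ≈ 3, so f = (1/2)^(45/15) ≈ 0.125000.
Cmin,ss = (D/Vd)·f/(1−f), so D = Cmin,ss·Vd·(1−f)/f.
D = 2 × 10 × (1−f)/f ≈ 2 × 10 × 7.00000 ≈ 140.00 mg.

140 mg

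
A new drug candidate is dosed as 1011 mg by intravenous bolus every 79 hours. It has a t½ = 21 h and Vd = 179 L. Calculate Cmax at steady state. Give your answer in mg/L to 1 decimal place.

k = ln2/t½ = ln2/21 ≈ 0.033007 h⁻¹; fraction remaining f = e^(−kτ) = e^(−0.033007×79) ≈ 0.0737.
Accumulation ratio R = 1/(1 − f) ≈ 1/0.9263 ≈ 1.0796.
Each bolus raises the concentration by D/Vd = 1011/179 ≈ 5.648 mg/L.
Steady-state peak Cmax,ss = C₀·R ≈ 5.648 × 1.0796 ≈ 6.098 mg/L.

6.1 mg/L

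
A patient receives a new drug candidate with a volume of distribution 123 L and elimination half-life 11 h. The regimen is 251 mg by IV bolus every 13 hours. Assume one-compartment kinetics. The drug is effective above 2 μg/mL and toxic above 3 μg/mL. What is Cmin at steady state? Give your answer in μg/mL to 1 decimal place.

1.6 μg/mL

τ/t½ = 13/11 ≈ 1.1818, so fraction remaining f = (1/2)^(13/11) ≈ 0.4408.
At steady state, accumulation factor R = 1/(1 − e^(−kτ)) ≈ 1.7883.
Single-dose peak C₀ = D/Vd = 251/123 ≈ 2.041 μg/mL.
Steady-state peak Cmax,ss = C₀·R ≈ 2.041 × 1.7883 ≈ 3.650 μg/mL.
Steady-state trough Cmin,ss = Cmax,ss·f ≈ 3.650 × 0.4408 ≈ 1.609 μg/mL.
Trough 1.6 μg/mL vs MEC 2 μg/mL: subtherapeutic.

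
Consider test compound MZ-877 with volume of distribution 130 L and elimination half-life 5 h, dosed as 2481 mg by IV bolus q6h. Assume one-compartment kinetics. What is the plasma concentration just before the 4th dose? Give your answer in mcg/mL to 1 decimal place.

f = (1/2)^(τ/t½) = (1/2)^(6/5) ≈ 0.4353.
C₀ = D/Vd = 2481/130 ≈ 19.085 mcg/mL.
Before the 4th dose, 3 doses have been given. Superposition: Cmin = C₀·(f + f² + … + f^3).
≈ 19.085 × (0.4353 + 0.1895 + 0.0825) ≈ 19.085 × 0.7073 ≈ 13.499 mcg/mL.

13.5 mcg/mL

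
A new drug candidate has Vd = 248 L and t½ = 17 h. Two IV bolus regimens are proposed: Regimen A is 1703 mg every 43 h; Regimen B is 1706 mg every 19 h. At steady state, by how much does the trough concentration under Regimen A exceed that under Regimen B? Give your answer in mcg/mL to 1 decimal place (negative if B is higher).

Regimen A: f = (1/2)^(43/17) ≈ 0.1732; Cmin,ss = (1703/248)·f/(1−f) ≈ 1.439 mcg/mL.
Regimen B: f = (1/2)^(19/17) ≈ 0.4608; Cmin,ss = (1706/248)·f/(1−f) ≈ 5.879 mcg/mL.
Difference ≈ 1.439 − 5.879 ≈ -4.440 mcg/mL.

-4.4 mcg/mL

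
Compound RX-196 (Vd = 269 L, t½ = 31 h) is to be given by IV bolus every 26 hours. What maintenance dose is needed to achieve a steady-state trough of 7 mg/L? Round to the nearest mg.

1485 mg

τ/t½ = 26/31 ≈ 0.83871, so f = (1/2)^(26/31) ≈ 0.559143.
Cmin,ss = (D/Vd)·f/(1−f), so D = Cmin,ss·Vd·(1−f)/f.
D = 7 × 269 × (1−f)/f ≈ 7 × 269 × 0.78845 ≈ 1484.65 mg.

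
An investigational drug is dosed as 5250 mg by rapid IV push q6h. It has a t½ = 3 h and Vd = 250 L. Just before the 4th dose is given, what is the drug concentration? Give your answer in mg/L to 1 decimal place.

f = (1/2)^(τ/t½) = (1/2)^(6/3) ≈ 0.2500.
C₀ = D/Vd = 5250/250 ≈ 21.000 mg/L.
Before the 4th dose, 3 doses have been given. Superposition: Cmin = C₀·(f + f² + … + f^3).
≈ 21.000 × (0.2500 + 0.0625 + 0.0156) ≈ 21.000 × 0.3281 ≈ 6.890 mg/L.

6.9 mg/L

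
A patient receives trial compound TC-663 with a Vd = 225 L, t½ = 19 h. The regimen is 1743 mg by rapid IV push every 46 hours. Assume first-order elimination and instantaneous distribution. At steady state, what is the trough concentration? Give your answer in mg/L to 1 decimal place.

Over one 46-h interval, 46/19 ≈ 2.4211 half-lives elapse, leaving f ≈ 0.1867 of each dose.
At steady state, accumulation factor R = 1/(1 − e^(−kτ)) ≈ 1.2296.
Single-dose peak C₀ = D/Vd = 1743/225 ≈ 7.747 mg/L.
Cmax,ss = C₀/(1 − f) ≈ 7.747/0.8133 ≈ 9.525 mg/L.
One interval later, Cmin,ss = Cmax,ss·e^(−kτ) ≈ 9.525 × 0.1867 ≈ 1.778 mg/L.

1.8 mg/L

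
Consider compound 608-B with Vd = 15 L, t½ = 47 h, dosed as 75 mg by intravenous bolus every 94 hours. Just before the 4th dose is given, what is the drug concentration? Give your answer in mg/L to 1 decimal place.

f = (1/2)^(τ/t½) = (1/2)^(94/47) ≈ 0.2500.
C₀ = D/Vd = 75/15 ≈ 5.000 mg/L.
Before the 4th dose, 3 doses have been given. Superposition: Cmin = C₀·(f + f² + … + f^3).
≈ 5.000 × (0.2500 + 0.0625 + 0.0156) ≈ 5.000 × 0.3281 ≈ 1.641 mg/L.

1.6 mg/L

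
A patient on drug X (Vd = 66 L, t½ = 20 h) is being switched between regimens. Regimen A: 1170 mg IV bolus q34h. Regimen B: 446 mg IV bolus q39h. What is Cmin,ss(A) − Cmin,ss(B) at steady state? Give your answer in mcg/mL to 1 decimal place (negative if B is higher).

Regimen A: f = (1/2)^(34/20) ≈ 0.3078; Cmin,ss = (1170/66)·f/(1−f) ≈ 7.883 mcg/mL.
Regimen B: f = (1/2)^(39/20) ≈ 0.2588; Cmin,ss = (446/66)·f/(1−f) ≈ 2.359 mcg/mL.
Difference ≈ 7.883 − 2.359 ≈ 5.524 mcg/mL.

5.5 mcg/mL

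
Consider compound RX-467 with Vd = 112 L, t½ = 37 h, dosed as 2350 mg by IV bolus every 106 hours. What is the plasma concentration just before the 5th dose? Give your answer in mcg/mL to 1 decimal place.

f = (1/2)^(τ/t½) = (1/2)^(106/37) ≈ 0.1373.
C₀ = D/Vd = 2350/112 ≈ 20.982 mcg/mL.
Before the 5th dose, 4 doses have been given. Superposition: Cmin = C₀·(f + f² + … + f^4).
≈ 20.982 × (0.1373 + 0.0189 + 0.0026 + 0.0004) ≈ 20.982 × 0.1592 ≈ 3.340 mcg/mL.

3.3 mcg/mL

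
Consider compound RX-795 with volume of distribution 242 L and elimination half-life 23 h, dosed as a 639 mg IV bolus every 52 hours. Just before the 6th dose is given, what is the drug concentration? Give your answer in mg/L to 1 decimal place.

0.7 mg/L

f = (1/2)^(τ/t½) = (1/2)^(52/23) ≈ 0.2086.
C₀ = D/Vd = 639/242 ≈ 2.640 mg/L.
Before the 6th dose, 5 doses have been given. Superposition: Cmin = C₀·(f + f² + … + f^5).
≈ 2.640 × (0.2086 + 0.0435 + 0.0091 + 0.0019 + 0.0004) ≈ 2.640 × 0.2635 ≈ 0.696 mg/L.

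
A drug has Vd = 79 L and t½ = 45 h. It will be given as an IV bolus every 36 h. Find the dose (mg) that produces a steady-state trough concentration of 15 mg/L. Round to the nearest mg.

878 mg

τ/t½ = 36/45 ≈ 0.8, so f = (1/2)^(36/45) ≈ 0.574349.
Cmin,ss = (D/Vd)·f/(1−f), so D = Cmin,ss·Vd·(1−f)/f.
D = 15 × 79 × (1−f)/f ≈ 15 × 79 × 0.74110 ≈ 878.20 mg.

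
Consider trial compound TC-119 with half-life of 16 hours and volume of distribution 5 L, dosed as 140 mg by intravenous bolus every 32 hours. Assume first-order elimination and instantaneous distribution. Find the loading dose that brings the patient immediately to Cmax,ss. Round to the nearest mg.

f = (1/2)^(32/16) ≈ 0.250000; accumulation ratio R = 1/(1−f) ≈ 1.33333.
Loading dose to hit Cmax,ss on first dose: D_load = D_maint·R ≈ 140 × 1.33333 ≈ 186.67 mg.

187 mg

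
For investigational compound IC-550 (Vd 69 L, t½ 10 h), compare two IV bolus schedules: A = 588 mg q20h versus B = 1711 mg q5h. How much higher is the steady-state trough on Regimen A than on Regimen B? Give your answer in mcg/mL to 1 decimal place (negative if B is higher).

Regimen A: f = (1/2)^(20/10) ≈ 0.2500; Cmin,ss = (588/69)·f/(1−f) ≈ 2.841 mcg/mL.
Regimen B: f = (1/2)^(5/10) ≈ 0.7071; Cmin,ss = (1711/69)·f/(1−f) ≈ 59.864 mcg/mL.
Difference ≈ 2.841 − 59.864 ≈ -57.023 mcg/mL.

-57.0 mcg/mL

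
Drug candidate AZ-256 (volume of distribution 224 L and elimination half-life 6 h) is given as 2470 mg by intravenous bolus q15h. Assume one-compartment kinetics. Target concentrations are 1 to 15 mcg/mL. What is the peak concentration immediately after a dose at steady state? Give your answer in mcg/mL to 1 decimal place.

13.4 mcg/mL

Over one 15-h interval, 15/6 ≈ 2.5 half-lives elapse, leaving f ≈ 0.1768 of each dose.
Accumulation ratio R = 1/(1 − f) ≈ 1/0.8232 ≈ 1.2148.
Each bolus raises the concentration by D/Vd = 2470/224 ≈ 11.027 mcg/mL.
Steady-state peak Cmax,ss = C₀·R ≈ 11.027 × 1.2148 ≈ 13.396 mcg/mL.
Peak 13.4 mcg/mL vs MTC 15 mcg/mL: below toxic threshold.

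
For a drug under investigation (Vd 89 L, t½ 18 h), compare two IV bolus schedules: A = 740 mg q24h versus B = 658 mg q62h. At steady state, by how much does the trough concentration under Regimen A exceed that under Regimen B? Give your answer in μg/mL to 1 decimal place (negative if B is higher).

Regimen A: f = (1/2)^(24/18) ≈ 0.3969; Cmin,ss = (740/89)·f/(1−f) ≈ 5.472 μg/mL.
Regimen B: f = (1/2)^(62/18) ≈ 0.0919; Cmin,ss = (658/89)·f/(1−f) ≈ 0.748 μg/mL.
Difference ≈ 5.472 − 0.748 ≈ 4.724 μg/mL.

4.7 μg/mL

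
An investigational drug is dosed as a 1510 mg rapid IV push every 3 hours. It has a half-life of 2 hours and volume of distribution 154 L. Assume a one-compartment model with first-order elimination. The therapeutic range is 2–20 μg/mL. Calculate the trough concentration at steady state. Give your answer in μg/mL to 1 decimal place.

τ/t½ = 3/2 ≈ 1.5, so fraction remaining f = (1/2)^(3/2) ≈ 0.3536.
Single-dose peak C₀ = D/Vd = 1510/154 ≈ 9.805 μg/mL.
Steady-state trough Cmin,ss = C₀·f/(1−f) ≈ 9.805 × 0.3536/0.6464 ≈ 5.364 μg/mL.
Trough 5.4 μg/mL vs MEC 2 μg/mL: adequate.

5.4 μg/mL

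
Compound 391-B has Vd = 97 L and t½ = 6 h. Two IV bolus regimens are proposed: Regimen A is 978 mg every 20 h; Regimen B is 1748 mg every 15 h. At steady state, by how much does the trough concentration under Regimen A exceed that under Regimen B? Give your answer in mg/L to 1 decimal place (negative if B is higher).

-2.8 mg/L

Regimen A: f = (1/2)^(20/6) ≈ 0.0992; Cmin,ss = (978/97)·f/(1−f) ≈ 1.110 mg/L.
Regimen B: f = (1/2)^(15/6) ≈ 0.1768; Cmin,ss = (1748/97)·f/(1−f) ≈ 3.870 mg/L.
Difference ≈ 1.110 − 3.870 ≈ -2.760 mg/L.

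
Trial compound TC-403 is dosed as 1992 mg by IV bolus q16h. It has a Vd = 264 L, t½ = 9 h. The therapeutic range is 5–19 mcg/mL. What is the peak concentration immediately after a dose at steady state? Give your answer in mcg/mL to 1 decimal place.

10.7 mcg/mL

k = ln2/t½ = ln2/9 ≈ 0.077016 h⁻¹; fraction remaining f = e^(−kτ) = e^(−0.077016×16) ≈ 0.2916.
At steady state, accumulation factor R = 1/(1 − e^(−kτ)) ≈ 1.4116.
Single-dose peak C₀ = D/Vd = 1992/264 ≈ 7.545 mcg/mL.
Steady-state peak Cmax,ss = C₀·R ≈ 7.545 × 1.4116 ≈ 10.651 mcg/mL.
Peak 10.7 mcg/mL vs MTC 19 mcg/mL: below toxic threshold.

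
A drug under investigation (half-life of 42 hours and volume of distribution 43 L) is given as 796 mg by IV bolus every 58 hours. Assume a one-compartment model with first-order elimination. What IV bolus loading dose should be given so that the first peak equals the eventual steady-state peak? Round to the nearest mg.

f = (1/2)^(58/42) ≈ 0.383965; accumulation ratio R = 1/(1−f) ≈ 1.62328.
Loading dose to hit Cmax,ss on first dose: D_load = D_maint·R ≈ 796 × 1.62328 ≈ 1292.13 mg.

1292 mg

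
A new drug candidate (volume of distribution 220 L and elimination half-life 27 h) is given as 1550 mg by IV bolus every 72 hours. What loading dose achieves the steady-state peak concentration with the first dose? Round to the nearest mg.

1840 mg

f = (1/2)^(72/27) ≈ 0.157490; accumulation ratio R = 1/(1−f) ≈ 1.18693.
Loading dose to hit Cmax,ss on first dose: D_load = D_maint·R ≈ 1550 × 1.18693 ≈ 1839.74 mg.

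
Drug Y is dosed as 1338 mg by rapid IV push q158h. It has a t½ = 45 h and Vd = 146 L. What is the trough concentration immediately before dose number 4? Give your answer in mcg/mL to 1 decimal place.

f = (1/2)^(τ/t½) = (1/2)^(158/45) ≈ 0.0877.
C₀ = D/Vd = 1338/146 ≈ 9.164 mcg/mL.
Before the 4th dose, 3 doses have been given. Superposition: Cmin = C₀·(f + f² + … + f^3).
≈ 9.164 × (0.0877 + 0.0077 + 0.0007) ≈ 9.164 × 0.0961 ≈ 0.881 mcg/mL.

0.9 mcg/mL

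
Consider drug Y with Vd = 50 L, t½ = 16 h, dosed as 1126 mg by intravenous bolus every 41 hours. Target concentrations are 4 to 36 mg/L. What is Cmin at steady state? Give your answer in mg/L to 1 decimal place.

4.6 mg/L

k = ln2/t½ = ln2/16 ≈ 0.043322 h⁻¹; fraction remaining f = e^(−kτ) = e^(−0.043322×41) ≈ 0.1693.
Each bolus raises the concentration by D/Vd = 1126/50 ≈ 22.520 mg/L.
Steady-state trough Cmin,ss = C₀·f/(1−f) ≈ 22.520 × 0.1693/0.8307 ≈ 4.590 mg/L.
Trough 4.6 mg/L vs MEC 4 mg/L: adequate.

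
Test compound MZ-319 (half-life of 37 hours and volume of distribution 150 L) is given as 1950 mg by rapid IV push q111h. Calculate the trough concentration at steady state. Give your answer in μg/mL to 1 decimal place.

τ = 111 h = 3 half-lives, so f = (1/2)^3 = 0.125.
At steady state, R = 1/(1 − 0.125) = 8/7.
Single-dose peak C₀ = D/Vd = 1950/150 = 13 μg/mL.
Steady-state peak Cmax,ss = C₀·R = 13 × 8/7 ≈ 14.857 μg/mL.
Steady-state trough Cmin,ss = Cmax,ss·f ≈ 14.857 × 0.125 ≈ 1.857 μg/mL.

1.9 μg/mL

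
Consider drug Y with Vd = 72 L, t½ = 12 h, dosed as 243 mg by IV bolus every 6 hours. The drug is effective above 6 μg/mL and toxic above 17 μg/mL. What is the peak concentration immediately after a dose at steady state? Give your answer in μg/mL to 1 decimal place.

11.5 μg/mL

Over one 6-h interval, 6/12 ≈ 0.5 half-lives elapse, leaving f ≈ 0.7071 of each dose.
At steady state, accumulation factor R = 1/(1 − e^(−kτ)) ≈ 3.4141.
Single-dose peak C₀ = D/Vd = 243/72 ≈ 3.375 μg/mL.
Steady-state peak Cmax,ss = C₀·R ≈ 3.375 × 3.4141 ≈ 11.523 μg/mL.
Peak 11.5 μg/mL vs MTC 17 μg/mL: below toxic threshold.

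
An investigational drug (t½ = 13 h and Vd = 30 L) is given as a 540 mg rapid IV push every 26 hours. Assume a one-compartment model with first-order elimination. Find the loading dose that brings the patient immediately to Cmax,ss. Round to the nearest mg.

f = (1/2)^(26/13) ≈ 0.250000; accumulation ratio R = 1/(1−f) ≈ 1.33333.
Loading dose to hit Cmax,ss on first dose: D_load = D_maint·R ≈ 540 × 1.33333 ≈ 720.00 mg.

720 mg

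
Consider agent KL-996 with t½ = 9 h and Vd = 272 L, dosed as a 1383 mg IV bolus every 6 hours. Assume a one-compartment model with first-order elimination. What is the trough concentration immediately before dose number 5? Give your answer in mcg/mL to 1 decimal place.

7.3 mcg/mL

f = (1/2)^(τ/t½) = (1/2)^(6/9) ≈ 0.6300.
C₀ = D/Vd = 1383/272 ≈ 5.085 mcg/mL.
Before the 5th dose, 4 doses have been given. Superposition: Cmin = C₀·(f + f² + … + f^4).
≈ 5.085 × (0.6300 + 0.3969 + 0.2500 + 0.1575) ≈ 5.085 × 1.4344 ≈ 7.294 mcg/mL.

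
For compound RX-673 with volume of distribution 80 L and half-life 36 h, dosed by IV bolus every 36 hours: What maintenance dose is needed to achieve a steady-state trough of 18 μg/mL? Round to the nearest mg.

τ/t½ = 36/36 ≈ 1, so f = (1/2)^(36/36) ≈ 0.500000.
Cmin,ss = (D/Vd)·f/(1−f), so D = Cmin,ss·Vd·(1−f)/f.
D = 18 × 80 × (1−f)/f ≈ 18 × 80 × 1.00000 ≈ 1440.00 mg.

1440 mg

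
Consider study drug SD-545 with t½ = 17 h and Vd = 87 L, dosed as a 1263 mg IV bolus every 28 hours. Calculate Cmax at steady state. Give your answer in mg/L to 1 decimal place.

τ/t½ = 28/17 ≈ 1.6471, so fraction remaining f = (1/2)^(28/17) ≈ 0.3193.
At steady state, accumulation factor R = 1/(1 − e^(−kτ)) ≈ 1.4691.
Each bolus raises the concentration by D/Vd = 1263/87 ≈ 14.517 mg/L.
Steady-state peak Cmax,ss = C₀·R ≈ 14.517 × 1.4691 ≈ 21.327 mg/L.

21.3 mg/L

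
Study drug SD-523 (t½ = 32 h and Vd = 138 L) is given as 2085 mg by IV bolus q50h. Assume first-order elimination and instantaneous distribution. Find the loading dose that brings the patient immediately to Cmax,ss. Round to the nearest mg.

3152 mg

f = (1/2)^(50/32) ≈ 0.338564; accumulation ratio R = 1/(1−f) ≈ 1.51186.
Loading dose to hit Cmax,ss on first dose: D_load = D_maint·R ≈ 2085 × 1.51186 ≈ 3152.23 mg.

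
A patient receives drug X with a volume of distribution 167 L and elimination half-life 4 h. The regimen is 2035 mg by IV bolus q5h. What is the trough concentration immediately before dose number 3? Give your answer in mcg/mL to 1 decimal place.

7.3 mcg/mL

f = (1/2)^(τ/t½) = (1/2)^(5/4) ≈ 0.4204.
C₀ = D/Vd = 2035/167 ≈ 12.186 mcg/mL.
Before the 3rd dose, 2 doses have been given. Superposition: Cmin = C₀·(f + f²).
≈ 12.186 × (0.4204 + 0.1767) ≈ 12.186 × 0.5971 ≈ 7.276 mcg/mL.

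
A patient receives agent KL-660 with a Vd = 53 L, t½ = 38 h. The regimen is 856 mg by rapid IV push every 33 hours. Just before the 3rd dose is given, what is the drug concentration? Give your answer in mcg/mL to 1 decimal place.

13.7 mcg/mL

f = (1/2)^(τ/t½) = (1/2)^(33/38) ≈ 0.5477.
C₀ = D/Vd = 856/53 ≈ 16.151 mcg/mL.
Before the 3rd dose, 2 doses have been given. Superposition: Cmin = C₀·(f + f²).
≈ 16.151 × (0.5477 + 0.3000) ≈ 16.151 × 0.8477 ≈ 13.691 mcg/mL.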